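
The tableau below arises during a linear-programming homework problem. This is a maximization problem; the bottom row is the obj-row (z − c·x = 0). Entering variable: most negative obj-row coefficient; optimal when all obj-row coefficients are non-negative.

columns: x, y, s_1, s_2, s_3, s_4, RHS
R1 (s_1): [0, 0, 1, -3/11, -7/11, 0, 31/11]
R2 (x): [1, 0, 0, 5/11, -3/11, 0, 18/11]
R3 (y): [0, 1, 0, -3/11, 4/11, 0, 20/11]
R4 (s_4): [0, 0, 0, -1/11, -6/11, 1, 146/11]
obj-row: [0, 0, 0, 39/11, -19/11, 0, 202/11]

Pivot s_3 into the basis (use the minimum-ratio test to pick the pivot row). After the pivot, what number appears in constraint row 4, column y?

Ratio test on column s_3 — row 1: entry -7/11 ≤ 0; row 2: entry -3/11 ≤ 0; row 3: (20/11)/(4/11) = 5; row 4: entry -6/11 ≤ 0. Minimum is 5 at row 3 (y leaves); pivot element 4/11.
Divide row 3 by 4/11; eliminate column s_3 from the other rows.
Row 4 update in column y: 0 − (-6/11)·(11/4) = 3/2.

3/2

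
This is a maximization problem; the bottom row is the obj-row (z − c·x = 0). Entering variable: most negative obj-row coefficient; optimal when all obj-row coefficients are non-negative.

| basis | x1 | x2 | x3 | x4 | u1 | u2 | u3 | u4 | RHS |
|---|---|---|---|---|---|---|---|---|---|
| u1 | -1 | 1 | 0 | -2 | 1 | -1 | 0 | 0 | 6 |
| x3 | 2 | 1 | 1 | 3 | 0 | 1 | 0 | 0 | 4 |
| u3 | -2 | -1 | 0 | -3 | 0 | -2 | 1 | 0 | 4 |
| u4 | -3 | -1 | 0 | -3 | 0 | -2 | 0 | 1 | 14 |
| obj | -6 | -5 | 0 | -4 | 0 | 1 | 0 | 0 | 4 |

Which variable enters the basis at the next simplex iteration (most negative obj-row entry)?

Negative obj-row entries: x1: -6, x2: -5, x4: -4.
The most negative is -6 in column x1, so x1 enters.

x1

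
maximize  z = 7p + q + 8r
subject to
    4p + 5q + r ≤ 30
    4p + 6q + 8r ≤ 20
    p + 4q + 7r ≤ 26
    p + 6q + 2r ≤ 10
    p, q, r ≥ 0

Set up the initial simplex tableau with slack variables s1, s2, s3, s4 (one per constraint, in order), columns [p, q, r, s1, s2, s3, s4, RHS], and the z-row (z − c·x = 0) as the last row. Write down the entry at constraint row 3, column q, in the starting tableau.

Constraint 3 has coefficient 4 on q.

4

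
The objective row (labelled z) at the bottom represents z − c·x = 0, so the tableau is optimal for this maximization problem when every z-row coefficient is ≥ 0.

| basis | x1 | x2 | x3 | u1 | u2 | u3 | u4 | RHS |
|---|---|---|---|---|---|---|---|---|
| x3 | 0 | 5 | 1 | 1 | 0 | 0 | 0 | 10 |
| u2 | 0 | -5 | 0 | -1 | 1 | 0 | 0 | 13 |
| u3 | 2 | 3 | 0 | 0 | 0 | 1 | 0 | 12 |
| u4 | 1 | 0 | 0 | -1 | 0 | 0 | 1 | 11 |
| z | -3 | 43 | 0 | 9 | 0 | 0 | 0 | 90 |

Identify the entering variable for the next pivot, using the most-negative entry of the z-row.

Negative z-row entries: x1: -3.
The most negative is -3 in column x1, so x1 enters.

x1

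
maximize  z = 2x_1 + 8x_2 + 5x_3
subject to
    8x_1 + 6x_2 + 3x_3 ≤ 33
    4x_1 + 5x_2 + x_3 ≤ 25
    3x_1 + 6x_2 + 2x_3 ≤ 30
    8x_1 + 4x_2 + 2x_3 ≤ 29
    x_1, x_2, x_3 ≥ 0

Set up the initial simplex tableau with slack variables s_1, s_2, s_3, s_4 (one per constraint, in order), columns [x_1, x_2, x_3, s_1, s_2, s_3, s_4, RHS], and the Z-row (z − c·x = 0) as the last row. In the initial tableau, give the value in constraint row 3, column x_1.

Constraint 3 has coefficient 3 on x_1.

3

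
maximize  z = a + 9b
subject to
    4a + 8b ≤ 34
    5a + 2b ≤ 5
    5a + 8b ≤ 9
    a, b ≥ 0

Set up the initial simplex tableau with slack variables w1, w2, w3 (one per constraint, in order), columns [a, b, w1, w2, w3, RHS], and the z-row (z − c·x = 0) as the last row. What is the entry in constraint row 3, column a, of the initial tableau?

5

Constraint 3 has coefficient 5 on a.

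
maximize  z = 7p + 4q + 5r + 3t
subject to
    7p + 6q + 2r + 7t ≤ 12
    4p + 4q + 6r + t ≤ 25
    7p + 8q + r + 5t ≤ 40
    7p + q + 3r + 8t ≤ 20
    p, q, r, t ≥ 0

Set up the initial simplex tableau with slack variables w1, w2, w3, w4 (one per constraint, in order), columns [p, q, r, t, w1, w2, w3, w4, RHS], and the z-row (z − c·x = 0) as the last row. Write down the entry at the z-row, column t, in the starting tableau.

The z-row carries the negated objective coefficients: the t entry is -3.

-3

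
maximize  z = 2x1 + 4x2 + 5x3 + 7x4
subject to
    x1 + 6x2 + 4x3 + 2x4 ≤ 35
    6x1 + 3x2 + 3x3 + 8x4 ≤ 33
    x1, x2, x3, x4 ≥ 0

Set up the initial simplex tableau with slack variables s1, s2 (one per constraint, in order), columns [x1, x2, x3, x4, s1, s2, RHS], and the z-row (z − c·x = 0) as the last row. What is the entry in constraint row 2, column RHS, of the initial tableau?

The RHS of constraint 2 is b_2 = 33.

33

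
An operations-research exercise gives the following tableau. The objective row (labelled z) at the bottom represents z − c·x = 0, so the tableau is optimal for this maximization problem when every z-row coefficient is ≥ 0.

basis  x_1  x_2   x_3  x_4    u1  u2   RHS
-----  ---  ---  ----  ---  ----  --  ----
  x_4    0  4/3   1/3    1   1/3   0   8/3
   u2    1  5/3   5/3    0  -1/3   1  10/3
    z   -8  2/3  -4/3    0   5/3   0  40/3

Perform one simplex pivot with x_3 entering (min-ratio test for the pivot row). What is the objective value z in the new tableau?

Ratio test on column x_3 — row 1: (8/3)/(1/3) = 8; row 2: (10/3)/(5/3) = 2. Minimum is 2 at row 2 (u2 leaves); pivot element 5/3.
Pivot on row 2; the z-row RHS becomes 40/3 − (-4/3)·2 = 16.

16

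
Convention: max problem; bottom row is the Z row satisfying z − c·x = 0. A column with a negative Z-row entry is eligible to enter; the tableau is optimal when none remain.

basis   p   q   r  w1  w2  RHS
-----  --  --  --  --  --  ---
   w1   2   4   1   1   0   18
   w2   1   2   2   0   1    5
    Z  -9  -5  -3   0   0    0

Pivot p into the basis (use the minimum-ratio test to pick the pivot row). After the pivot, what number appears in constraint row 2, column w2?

1

Ratio test on column p — row 1: 18/2 = 9; row 2: 5/1 = 5. Minimum is 5 at row 2 (w2 leaves); pivot element 1.
Divide row 2 by 1; eliminate column p from the other rows.
In the new row 2, the w2 entry is the old entry divided by the pivot: 1/1 = 1.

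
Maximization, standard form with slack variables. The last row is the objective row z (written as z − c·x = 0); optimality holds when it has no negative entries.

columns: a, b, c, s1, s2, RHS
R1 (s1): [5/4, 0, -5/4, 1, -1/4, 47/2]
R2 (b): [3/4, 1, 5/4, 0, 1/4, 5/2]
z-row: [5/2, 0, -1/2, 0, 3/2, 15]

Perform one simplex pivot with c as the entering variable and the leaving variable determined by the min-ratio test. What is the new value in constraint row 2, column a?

3/5

Ratio test on column c — row 1: entry -5/4 ≤ 0; row 2: (5/2)/(5/4) = 2. Minimum is 2 at row 2 (b leaves); pivot element 5/4.
Divide row 2 by 5/4; eliminate column c from the other rows.
In the new row 2, the a entry is the old entry divided by the pivot: (3/4)/(5/4) = 3/5.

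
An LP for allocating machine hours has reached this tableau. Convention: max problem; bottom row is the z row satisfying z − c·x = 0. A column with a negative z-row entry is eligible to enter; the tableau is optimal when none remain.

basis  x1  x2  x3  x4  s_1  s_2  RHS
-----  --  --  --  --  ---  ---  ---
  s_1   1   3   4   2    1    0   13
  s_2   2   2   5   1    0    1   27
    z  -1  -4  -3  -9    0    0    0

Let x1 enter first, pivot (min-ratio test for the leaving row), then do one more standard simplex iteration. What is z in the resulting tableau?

Ratio test on column x1 — row 1: 13/1 = 13; row 2: 27/2 = 27/2. Minimum is 13 at row 1 (s_1 leaves); pivot element 1.
Pivot on row 1; the z-row RHS becomes 0 − (-1)·13 = 13.
Next entering variable (most negative z-row entry -7): x4.
Ratio test on column x4 — row 1: 13/2 = 13/2; row 2: entry -3 ≤ 0. Minimum is 13/2 at row 1 (x1 leaves); pivot element 2.
After the second pivot the z-row RHS is 13 − (-7)·(13/2) = 117/2.

117/2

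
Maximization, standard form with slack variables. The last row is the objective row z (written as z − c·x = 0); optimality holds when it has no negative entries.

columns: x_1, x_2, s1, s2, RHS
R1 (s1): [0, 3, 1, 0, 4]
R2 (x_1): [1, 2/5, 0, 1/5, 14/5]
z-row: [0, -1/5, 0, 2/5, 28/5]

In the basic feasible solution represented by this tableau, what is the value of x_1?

x_1 is basic (row 2); its value is the RHS of that row, 14/5.

14/5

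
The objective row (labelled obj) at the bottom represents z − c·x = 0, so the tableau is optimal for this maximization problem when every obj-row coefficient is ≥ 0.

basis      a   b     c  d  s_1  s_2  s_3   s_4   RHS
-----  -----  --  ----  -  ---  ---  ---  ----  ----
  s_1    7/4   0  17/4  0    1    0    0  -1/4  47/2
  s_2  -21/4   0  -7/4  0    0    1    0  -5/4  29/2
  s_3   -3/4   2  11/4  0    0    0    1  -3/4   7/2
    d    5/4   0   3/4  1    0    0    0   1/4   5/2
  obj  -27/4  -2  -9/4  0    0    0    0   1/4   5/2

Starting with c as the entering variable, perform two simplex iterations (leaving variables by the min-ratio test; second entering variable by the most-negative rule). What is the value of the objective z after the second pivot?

Ratio test on column c — row 1: (47/2)/(17/4) = 94/17; row 2: entry -7/4 ≤ 0; row 3: (7/2)/(11/4) = 14/11; row 4: (5/2)/(3/4) = 10/3. Minimum is 14/11 at row 3 (s_3 leaves); pivot element 11/4.
Pivot on row 3; the obj-row RHS becomes 5/2 − (-9/4)·(14/11) = 59/11.
Next entering variable (most negative obj-row entry -81/11): a.
Ratio test on column a — row 1: (199/11)/(32/11) = 199/32; row 2: entry -63/11 ≤ 0; row 3: entry -3/11 ≤ 0; row 4: (17/11)/(16/11) = 17/16. Minimum is 17/16 at row 4 (d leaves); pivot element 16/11.
After the second pivot the obj-row RHS is 59/11 − (-81/11)·(17/16) = 211/16.

211/16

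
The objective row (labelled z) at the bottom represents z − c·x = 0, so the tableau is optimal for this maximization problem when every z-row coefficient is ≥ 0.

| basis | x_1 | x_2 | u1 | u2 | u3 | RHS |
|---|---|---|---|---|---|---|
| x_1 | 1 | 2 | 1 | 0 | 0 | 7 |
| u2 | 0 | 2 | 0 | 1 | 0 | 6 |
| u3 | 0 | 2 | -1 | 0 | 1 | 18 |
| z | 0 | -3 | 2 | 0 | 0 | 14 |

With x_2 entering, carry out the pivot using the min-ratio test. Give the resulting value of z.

Ratio test on column x_2 — row 1: 7/2 = 7/2; row 2: 6/2 = 3; row 3: 18/2 = 9. Minimum is 3 at row 2 (u2 leaves); pivot element 2.
Pivot on row 2; the z-row RHS becomes 14 − (-3)·3 = 23.

23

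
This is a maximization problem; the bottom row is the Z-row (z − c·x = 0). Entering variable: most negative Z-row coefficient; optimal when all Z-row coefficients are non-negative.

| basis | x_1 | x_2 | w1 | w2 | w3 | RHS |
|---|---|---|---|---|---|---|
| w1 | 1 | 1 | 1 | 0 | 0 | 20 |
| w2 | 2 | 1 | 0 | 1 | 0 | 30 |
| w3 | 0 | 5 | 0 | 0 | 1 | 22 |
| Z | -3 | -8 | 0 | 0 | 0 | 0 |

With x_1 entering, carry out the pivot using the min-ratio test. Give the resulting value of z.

45

Ratio test on column x_1 — row 1: 20/1 = 20; row 2: 30/2 = 15; row 3: entry 0 ≤ 0. Minimum is 15 at row 2 (w2 leaves); pivot element 2.
Pivot on row 2; the Z-row RHS becomes 0 − (-3)·15 = 45.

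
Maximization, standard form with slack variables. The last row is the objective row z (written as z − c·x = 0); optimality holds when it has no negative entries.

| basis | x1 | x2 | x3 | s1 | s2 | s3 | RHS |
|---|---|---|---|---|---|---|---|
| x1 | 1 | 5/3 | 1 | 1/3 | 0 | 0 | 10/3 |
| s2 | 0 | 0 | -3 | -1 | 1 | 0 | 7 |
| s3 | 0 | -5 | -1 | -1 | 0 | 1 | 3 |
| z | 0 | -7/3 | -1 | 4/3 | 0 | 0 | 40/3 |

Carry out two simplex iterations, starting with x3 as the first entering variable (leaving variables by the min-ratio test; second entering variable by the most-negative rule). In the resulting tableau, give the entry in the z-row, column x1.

Ratio test on column x3 — row 1: (10/3)/1 = 10/3; row 2: entry -3 ≤ 0; row 3: entry -1 ≤ 0. Minimum is 10/3 at row 1 (x1 leaves); pivot element 1.
Divide row 1 by 1; eliminate column x3 from the other rows.
Second iteration: most negative z-row entry is -2/3 in column x2, so x2 enters.
Ratio test on column x2 — row 1: (10/3)/(5/3) = 2; row 2: 17/5 = 17/5; row 3: entry -10/3 ≤ 0. Minimum is 2 at row 1 (x3 leaves); pivot element 5/3.
Divide row 1 by 5/3; eliminate column x2 from the other rows.
After both pivots, the entry at the z-row, column x1 is 7/5.

7/5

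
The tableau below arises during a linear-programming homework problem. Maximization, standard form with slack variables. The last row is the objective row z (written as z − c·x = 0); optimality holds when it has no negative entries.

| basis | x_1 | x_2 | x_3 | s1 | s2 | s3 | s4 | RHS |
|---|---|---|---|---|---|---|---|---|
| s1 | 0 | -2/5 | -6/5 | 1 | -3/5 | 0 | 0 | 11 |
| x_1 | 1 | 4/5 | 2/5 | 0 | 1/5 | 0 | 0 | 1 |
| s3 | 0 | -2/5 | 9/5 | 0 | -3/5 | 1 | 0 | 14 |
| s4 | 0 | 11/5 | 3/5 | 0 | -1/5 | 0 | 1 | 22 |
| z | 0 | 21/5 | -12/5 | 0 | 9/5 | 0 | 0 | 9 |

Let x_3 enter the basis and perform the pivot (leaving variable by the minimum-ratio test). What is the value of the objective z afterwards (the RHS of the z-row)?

15

Ratio test on column x_3 — row 1: entry -6/5 ≤ 0; row 2: 1/(2/5) = 5/2; row 3: 14/(9/5) = 70/9; row 4: 22/(3/5) = 110/3. Minimum is 5/2 at row 2 (x_1 leaves); pivot element 2/5.
Pivot on row 2; the z-row RHS becomes 9 − (-12/5)·(5/2) = 15.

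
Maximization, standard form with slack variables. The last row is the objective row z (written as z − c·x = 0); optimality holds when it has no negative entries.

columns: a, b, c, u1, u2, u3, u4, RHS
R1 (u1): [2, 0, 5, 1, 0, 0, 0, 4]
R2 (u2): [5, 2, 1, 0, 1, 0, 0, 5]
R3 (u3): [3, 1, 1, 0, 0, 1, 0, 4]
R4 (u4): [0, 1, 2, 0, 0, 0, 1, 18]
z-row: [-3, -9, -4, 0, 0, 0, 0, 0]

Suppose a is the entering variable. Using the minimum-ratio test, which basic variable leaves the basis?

Column a entries and ratios — u1: 4/2 = 2; u2: 5/5 = 1; u3: 4/3 = 4/3; u4: 0 ≤ 0, skip.
Smallest ratio is 1 in the row of u2, so u2 leaves.

u2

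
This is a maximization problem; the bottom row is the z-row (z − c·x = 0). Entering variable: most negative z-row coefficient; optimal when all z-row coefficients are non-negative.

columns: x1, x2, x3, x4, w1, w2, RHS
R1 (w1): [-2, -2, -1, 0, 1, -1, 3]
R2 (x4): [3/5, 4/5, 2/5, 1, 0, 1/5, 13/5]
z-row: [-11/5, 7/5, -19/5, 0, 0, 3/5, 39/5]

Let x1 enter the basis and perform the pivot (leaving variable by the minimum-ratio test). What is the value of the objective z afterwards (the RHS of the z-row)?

52/3

Ratio test on column x1 — row 1: entry -2 ≤ 0; row 2: (13/5)/(3/5) = 13/3. Minimum is 13/3 at row 2 (x4 leaves); pivot element 3/5.
Pivot on row 2; the z-row RHS becomes 39/5 − (-11/5)·(13/3) = 52/3.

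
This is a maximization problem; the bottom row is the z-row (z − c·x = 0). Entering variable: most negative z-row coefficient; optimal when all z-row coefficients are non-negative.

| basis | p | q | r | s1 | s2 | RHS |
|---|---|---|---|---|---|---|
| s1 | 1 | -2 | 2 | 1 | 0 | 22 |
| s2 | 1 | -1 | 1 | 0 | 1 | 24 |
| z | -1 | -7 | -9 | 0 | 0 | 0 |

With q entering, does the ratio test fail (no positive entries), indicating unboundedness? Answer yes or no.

Every constraint-row entry in column q is ≤ 0, so increasing q is unbounded.

yes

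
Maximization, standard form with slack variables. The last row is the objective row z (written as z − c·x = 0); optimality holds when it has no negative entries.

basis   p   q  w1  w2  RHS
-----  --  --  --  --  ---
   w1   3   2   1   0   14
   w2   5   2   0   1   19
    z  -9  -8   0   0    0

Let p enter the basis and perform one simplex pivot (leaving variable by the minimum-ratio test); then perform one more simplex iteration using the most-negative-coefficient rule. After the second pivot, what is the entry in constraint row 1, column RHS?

Ratio test on column p — row 1: 14/3 = 14/3; row 2: 19/5 = 19/5. Minimum is 19/5 at row 2 (w2 leaves); pivot element 5.
Divide row 2 by 5; eliminate column p from the other rows.
Second iteration: most negative z-row entry is -22/5 in column q, so q enters.
Ratio test on column q — row 1: (13/5)/(4/5) = 13/4; row 2: (19/5)/(2/5) = 19/2. Minimum is 13/4 at row 1 (w1 leaves); pivot element 4/5.
Divide row 1 by 4/5; eliminate column q from the other rows.
After both pivots, the entry at constraint row 1, column RHS is 13/4.

13/4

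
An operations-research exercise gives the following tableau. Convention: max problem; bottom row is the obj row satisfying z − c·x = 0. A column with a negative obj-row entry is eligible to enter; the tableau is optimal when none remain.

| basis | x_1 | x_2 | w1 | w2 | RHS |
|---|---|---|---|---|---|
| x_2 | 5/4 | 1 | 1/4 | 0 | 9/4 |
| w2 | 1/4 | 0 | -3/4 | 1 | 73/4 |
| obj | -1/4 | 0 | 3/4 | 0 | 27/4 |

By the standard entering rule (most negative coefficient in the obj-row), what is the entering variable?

Negative obj-row entries: x_1: -1/4.
The most negative is -1/4 in column x_1, so x_1 enters.

x_1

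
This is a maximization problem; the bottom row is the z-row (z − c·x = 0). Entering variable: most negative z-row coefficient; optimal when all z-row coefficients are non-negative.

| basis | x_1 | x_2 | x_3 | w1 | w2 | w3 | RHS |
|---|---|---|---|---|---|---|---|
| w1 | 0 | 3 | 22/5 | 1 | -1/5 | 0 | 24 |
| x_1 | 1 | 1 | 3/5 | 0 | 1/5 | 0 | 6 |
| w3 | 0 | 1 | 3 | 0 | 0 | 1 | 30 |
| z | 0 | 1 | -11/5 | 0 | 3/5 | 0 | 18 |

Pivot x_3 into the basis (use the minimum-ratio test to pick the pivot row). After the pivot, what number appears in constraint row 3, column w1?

-15/22

Ratio test on column x_3 — row 1: 24/(22/5) = 60/11; row 2: 6/(3/5) = 10; row 3: 30/3 = 10. Minimum is 60/11 at row 1 (w1 leaves); pivot element 22/5.
Divide row 1 by 22/5; eliminate column x_3 from the other rows.
Row 3 update in column w1: 0 − 3·(5/22) = -15/22.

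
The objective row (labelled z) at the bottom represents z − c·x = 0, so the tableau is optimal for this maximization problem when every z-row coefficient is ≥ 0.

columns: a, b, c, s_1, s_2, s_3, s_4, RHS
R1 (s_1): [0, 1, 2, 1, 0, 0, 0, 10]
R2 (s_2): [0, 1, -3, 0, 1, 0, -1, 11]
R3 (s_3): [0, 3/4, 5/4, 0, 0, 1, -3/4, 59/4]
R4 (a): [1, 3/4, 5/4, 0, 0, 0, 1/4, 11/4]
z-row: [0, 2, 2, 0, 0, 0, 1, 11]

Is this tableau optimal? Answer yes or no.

yes

Every z-row coefficient is ≥ 0, so the tableau is optimal.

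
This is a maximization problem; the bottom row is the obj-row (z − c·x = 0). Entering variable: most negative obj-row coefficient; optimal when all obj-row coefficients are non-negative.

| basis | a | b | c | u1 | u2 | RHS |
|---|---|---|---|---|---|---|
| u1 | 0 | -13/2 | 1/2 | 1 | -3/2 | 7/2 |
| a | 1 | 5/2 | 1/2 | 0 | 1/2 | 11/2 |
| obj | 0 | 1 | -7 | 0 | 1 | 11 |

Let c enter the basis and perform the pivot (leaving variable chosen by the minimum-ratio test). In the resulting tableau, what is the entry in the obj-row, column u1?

Ratio test on column c — row 1: (7/2)/(1/2) = 7; row 2: (11/2)/(1/2) = 11. Minimum is 7 at row 1 (u1 leaves); pivot element 1/2.
Divide row 1 by 1/2; eliminate column c from the other rows.
obj-row update in column u1: 0 − (-7)·2 = 14.

14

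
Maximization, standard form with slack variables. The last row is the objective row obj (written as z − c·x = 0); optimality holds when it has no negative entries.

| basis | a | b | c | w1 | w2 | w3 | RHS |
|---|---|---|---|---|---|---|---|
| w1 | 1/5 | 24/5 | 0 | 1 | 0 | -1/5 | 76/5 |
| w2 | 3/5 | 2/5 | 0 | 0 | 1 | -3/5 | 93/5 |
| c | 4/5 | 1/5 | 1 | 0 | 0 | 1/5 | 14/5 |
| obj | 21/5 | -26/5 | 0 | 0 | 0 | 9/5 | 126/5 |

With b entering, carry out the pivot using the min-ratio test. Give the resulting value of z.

125/3

Ratio test on column b — row 1: (76/5)/(24/5) = 19/6; row 2: (93/5)/(2/5) = 93/2; row 3: (14/5)/(1/5) = 14. Minimum is 19/6 at row 1 (w1 leaves); pivot element 24/5.
Pivot on row 1; the obj-row RHS becomes 126/5 − (-26/5)·(19/6) = 125/3.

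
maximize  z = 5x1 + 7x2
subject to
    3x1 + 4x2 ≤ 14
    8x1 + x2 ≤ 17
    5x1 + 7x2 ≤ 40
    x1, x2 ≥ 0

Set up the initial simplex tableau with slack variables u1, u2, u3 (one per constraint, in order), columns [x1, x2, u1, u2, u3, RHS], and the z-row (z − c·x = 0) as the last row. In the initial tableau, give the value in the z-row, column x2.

The z-row carries the negated objective coefficients: the x2 entry is -7.

-7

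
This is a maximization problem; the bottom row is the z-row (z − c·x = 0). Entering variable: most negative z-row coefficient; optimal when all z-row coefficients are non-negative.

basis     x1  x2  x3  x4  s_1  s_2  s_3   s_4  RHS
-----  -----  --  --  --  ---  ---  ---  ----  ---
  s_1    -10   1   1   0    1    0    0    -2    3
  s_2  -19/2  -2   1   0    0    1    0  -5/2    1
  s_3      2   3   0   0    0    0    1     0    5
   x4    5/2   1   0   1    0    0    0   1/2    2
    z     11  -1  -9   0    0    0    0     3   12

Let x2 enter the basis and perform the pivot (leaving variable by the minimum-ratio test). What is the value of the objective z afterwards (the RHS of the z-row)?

Ratio test on column x2 — row 1: 3/1 = 3; row 2: entry -2 ≤ 0; row 3: 5/3 = 5/3; row 4: 2/1 = 2. Minimum is 5/3 at row 3 (s_3 leaves); pivot element 3.
Pivot on row 3; the z-row RHS becomes 12 − (-1)·(5/3) = 41/3.

41/3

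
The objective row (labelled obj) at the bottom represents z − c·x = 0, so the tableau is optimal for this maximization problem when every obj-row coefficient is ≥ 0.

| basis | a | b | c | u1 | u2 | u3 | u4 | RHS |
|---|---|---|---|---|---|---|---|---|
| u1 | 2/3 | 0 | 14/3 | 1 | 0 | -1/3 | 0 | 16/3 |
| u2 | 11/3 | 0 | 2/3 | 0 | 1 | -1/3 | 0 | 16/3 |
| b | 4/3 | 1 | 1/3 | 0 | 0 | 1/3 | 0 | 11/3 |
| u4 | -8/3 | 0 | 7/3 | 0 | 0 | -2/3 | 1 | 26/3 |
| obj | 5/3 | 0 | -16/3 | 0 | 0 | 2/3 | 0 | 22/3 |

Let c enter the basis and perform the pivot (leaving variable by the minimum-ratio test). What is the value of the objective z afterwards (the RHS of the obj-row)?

Ratio test on column c — row 1: (16/3)/(14/3) = 8/7; row 2: (16/3)/(2/3) = 8; row 3: (11/3)/(1/3) = 11; row 4: (26/3)/(7/3) = 26/7. Minimum is 8/7 at row 1 (u1 leaves); pivot element 14/3.
Pivot on row 1; the obj-row RHS becomes 22/3 − (-16/3)·(8/7) = 94/7.

94/7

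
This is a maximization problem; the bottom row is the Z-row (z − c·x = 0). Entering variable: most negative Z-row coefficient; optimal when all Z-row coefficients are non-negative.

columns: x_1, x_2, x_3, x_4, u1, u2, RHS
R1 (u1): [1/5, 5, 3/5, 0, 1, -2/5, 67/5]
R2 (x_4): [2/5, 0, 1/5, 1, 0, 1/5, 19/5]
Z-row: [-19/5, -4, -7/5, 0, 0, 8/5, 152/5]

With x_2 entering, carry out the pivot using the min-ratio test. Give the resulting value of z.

Ratio test on column x_2 — row 1: (67/5)/5 = 67/25; row 2: entry 0 ≤ 0. Minimum is 67/25 at row 1 (u1 leaves); pivot element 5.
Pivot on row 1; the Z-row RHS becomes 152/5 − (-4)·(67/25) = 1028/25.

1028/25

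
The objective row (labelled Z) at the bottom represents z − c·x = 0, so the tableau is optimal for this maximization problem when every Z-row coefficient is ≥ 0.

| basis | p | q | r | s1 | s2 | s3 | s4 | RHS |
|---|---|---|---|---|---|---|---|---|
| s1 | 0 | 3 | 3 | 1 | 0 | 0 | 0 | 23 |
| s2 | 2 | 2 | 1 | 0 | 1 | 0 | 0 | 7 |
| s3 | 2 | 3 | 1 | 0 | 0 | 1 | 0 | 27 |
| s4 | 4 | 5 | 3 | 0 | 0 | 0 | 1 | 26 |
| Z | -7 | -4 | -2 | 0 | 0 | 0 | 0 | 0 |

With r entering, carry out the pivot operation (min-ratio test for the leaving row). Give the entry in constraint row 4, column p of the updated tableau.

Ratio test on column r — row 1: 23/3 = 23/3; row 2: 7/1 = 7; row 3: 27/1 = 27; row 4: 26/3 = 26/3. Minimum is 7 at row 2 (s2 leaves); pivot element 1.
Divide row 2 by 1; eliminate column r from the other rows.
Row 4 update in column p: 4 − 3·2 = -2.

-2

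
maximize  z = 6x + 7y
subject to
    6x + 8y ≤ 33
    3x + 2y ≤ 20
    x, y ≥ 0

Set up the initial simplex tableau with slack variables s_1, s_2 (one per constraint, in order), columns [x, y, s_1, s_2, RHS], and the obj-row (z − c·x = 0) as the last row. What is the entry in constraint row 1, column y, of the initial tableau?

8

Constraint 1 has coefficient 8 on y.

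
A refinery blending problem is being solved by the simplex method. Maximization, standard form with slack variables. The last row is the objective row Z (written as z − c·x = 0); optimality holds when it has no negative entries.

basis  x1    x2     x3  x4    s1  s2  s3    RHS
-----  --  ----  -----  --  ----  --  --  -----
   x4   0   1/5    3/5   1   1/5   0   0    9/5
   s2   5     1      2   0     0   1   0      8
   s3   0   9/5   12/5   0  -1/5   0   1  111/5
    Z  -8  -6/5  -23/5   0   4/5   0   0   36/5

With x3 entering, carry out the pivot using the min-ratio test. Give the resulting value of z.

Ratio test on column x3 — row 1: (9/5)/(3/5) = 3; row 2: 8/2 = 4; row 3: (111/5)/(12/5) = 37/4. Minimum is 3 at row 1 (x4 leaves); pivot element 3/5.
Pivot on row 1; the Z-row RHS becomes 36/5 − (-23/5)·3 = 21.

21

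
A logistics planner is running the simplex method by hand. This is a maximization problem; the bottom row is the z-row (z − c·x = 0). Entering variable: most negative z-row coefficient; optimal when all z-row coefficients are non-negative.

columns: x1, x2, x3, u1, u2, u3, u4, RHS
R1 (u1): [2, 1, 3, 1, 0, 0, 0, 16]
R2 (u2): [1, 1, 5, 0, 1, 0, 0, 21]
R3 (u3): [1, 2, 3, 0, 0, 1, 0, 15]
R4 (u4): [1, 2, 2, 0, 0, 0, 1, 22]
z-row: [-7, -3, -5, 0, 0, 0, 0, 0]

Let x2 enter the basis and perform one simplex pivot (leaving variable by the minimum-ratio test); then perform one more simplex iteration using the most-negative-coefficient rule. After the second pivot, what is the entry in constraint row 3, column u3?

2/3

Ratio test on column x2 — row 1: 16/1 = 16; row 2: 21/1 = 21; row 3: 15/2 = 15/2; row 4: 22/2 = 11. Minimum is 15/2 at row 3 (u3 leaves); pivot element 2.
Divide row 3 by 2; eliminate column x2 from the other rows.
Second iteration: most negative z-row entry is -11/2 in column x1, so x1 enters.
Ratio test on column x1 — row 1: (17/2)/(3/2) = 17/3; row 2: (27/2)/(1/2) = 27; row 3: (15/2)/(1/2) = 15; row 4: entry 0 ≤ 0. Minimum is 17/3 at row 1 (u1 leaves); pivot element 3/2.
Divide row 1 by 3/2; eliminate column x1 from the other rows.
After both pivots, the entry at constraint row 3, column u3 is 2/3.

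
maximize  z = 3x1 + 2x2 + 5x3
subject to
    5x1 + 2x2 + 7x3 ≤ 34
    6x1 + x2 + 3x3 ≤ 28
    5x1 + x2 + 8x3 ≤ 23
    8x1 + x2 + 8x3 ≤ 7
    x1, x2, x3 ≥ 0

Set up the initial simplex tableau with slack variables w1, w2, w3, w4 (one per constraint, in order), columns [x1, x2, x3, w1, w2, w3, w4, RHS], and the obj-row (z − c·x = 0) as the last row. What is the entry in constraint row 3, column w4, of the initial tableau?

Slack w4 belongs to constraint 4; its column is the unit vector e_4, so the entry in row 3 is 0.

0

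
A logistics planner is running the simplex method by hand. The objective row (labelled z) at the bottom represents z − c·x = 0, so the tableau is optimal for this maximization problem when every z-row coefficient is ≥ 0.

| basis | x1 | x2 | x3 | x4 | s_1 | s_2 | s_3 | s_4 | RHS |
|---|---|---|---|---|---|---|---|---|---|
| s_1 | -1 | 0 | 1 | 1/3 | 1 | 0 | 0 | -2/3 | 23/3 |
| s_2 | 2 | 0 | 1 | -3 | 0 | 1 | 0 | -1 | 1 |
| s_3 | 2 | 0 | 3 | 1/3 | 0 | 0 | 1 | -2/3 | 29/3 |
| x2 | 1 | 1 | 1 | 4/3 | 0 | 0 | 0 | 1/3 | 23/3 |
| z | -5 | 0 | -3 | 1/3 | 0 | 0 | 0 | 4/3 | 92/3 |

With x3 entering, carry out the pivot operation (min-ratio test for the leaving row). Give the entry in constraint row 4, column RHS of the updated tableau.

20/3

Ratio test on column x3 — row 1: (23/3)/1 = 23/3; row 2: 1/1 = 1; row 3: (29/3)/3 = 29/9; row 4: (23/3)/1 = 23/3. Minimum is 1 at row 2 (s_2 leaves); pivot element 1.
Divide row 2 by 1; eliminate column x3 from the other rows.
Row 4 update in column RHS: 23/3 − 1·1 = 20/3.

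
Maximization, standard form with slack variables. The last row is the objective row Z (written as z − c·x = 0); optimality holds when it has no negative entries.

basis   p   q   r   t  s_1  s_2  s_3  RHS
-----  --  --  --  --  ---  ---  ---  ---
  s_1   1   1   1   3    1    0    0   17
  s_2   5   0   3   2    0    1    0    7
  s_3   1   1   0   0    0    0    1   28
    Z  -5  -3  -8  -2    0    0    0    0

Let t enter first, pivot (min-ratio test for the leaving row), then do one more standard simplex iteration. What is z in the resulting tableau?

56/3

Ratio test on column t — row 1: 17/3 = 17/3; row 2: 7/2 = 7/2; row 3: entry 0 ≤ 0. Minimum is 7/2 at row 2 (s_2 leaves); pivot element 2.
Pivot on row 2; the Z-row RHS becomes 0 − (-2)·(7/2) = 7.
Next entering variable (most negative Z-row entry -5): r.
Ratio test on column r — row 1: entry -7/2 ≤ 0; row 2: (7/2)/(3/2) = 7/3; row 3: entry 0 ≤ 0. Minimum is 7/3 at row 2 (t leaves); pivot element 3/2.
After the second pivot the Z-row RHS is 7 − (-5)·(7/3) = 56/3.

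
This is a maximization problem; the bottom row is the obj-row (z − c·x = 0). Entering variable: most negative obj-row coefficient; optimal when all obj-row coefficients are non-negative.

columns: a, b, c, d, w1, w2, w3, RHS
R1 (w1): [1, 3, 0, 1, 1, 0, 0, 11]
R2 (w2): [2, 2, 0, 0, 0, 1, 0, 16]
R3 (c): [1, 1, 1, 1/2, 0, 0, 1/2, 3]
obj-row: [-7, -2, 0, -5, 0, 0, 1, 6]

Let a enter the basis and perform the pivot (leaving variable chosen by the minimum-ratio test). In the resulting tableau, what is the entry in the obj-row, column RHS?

27

Ratio test on column a — row 1: 11/1 = 11; row 2: 16/2 = 8; row 3: 3/1 = 3. Minimum is 3 at row 3 (c leaves); pivot element 1.
Divide row 3 by 1; eliminate column a from the other rows.
obj-row update in column RHS: 6 − (-7)·3 = 27.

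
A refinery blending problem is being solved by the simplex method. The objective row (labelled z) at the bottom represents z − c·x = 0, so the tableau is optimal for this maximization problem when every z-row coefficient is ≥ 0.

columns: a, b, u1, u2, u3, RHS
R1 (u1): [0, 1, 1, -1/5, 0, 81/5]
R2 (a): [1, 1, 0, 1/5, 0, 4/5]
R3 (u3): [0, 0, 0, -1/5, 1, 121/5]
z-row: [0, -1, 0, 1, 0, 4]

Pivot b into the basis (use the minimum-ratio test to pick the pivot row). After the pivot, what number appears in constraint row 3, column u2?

-1/5

Ratio test on column b — row 1: (81/5)/1 = 81/5; row 2: (4/5)/1 = 4/5; row 3: entry 0 ≤ 0. Minimum is 4/5 at row 2 (a leaves); pivot element 1.
Divide row 2 by 1; eliminate column b from the other rows.
Row 3 update in column u2: -1/5 − 0·(1/5) = -1/5.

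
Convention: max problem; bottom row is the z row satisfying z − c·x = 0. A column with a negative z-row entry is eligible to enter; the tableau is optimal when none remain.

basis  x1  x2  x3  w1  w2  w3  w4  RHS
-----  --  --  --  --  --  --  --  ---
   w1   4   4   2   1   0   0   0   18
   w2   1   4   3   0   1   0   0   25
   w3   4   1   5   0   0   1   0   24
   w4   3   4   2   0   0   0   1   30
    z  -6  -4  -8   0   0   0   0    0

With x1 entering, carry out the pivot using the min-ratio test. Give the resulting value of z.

27

Ratio test on column x1 — row 1: 18/4 = 9/2; row 2: 25/1 = 25; row 3: 24/4 = 6; row 4: 30/3 = 10. Minimum is 9/2 at row 1 (w1 leaves); pivot element 4.
Pivot on row 1; the z-row RHS becomes 0 − (-6)·(9/2) = 27.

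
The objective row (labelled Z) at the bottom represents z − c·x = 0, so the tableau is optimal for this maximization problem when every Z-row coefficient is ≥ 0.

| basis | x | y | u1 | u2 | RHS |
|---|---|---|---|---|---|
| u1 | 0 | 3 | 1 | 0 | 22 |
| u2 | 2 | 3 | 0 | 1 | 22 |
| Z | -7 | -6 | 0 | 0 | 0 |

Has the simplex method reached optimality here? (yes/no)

no

The Z-row has a negative entry -7 in column x, so it is not optimal.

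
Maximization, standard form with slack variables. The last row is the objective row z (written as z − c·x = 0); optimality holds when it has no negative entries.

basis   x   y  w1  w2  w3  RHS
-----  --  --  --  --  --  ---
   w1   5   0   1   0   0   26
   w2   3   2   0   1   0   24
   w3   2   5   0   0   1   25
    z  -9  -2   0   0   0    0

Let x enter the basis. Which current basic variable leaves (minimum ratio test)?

w1

Column x entries and ratios — w1: 26/5 = 26/5; w2: 24/3 = 8; w3: 25/2 = 25/2.
Smallest ratio is 26/5 in the row of w1, so w1 leaves.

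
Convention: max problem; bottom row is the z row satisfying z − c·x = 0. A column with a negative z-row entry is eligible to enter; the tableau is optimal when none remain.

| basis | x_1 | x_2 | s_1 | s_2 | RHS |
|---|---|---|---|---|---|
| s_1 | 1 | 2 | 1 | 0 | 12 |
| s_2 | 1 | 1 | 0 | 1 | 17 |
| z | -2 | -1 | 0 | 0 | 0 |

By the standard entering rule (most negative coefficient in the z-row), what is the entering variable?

Negative z-row entries: x_1: -2, x_2: -1.
The most negative is -2 in column x_1, so x_1 enters.

x_1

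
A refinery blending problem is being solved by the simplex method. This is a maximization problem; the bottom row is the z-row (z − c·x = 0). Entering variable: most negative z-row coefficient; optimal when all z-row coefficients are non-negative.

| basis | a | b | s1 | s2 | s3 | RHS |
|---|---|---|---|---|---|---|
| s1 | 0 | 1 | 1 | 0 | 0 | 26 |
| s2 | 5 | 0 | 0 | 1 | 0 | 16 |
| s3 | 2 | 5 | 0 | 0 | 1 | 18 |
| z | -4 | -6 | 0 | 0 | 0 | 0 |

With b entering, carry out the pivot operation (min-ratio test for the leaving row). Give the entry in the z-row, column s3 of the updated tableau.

6/5

Ratio test on column b — row 1: 26/1 = 26; row 2: entry 0 ≤ 0; row 3: 18/5 = 18/5. Minimum is 18/5 at row 3 (s3 leaves); pivot element 5.
Divide row 3 by 5; eliminate column b from the other rows.
z-row update in column s3: 0 − (-6)·(1/5) = 6/5.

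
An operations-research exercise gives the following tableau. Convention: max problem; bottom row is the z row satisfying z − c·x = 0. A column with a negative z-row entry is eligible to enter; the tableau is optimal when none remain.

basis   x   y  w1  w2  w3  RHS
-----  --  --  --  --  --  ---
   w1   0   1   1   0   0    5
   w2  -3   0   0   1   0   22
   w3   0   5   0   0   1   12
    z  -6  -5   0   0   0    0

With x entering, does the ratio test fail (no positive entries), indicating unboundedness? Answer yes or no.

yes

Every constraint-row entry in column x is ≤ 0, so increasing x is unbounded.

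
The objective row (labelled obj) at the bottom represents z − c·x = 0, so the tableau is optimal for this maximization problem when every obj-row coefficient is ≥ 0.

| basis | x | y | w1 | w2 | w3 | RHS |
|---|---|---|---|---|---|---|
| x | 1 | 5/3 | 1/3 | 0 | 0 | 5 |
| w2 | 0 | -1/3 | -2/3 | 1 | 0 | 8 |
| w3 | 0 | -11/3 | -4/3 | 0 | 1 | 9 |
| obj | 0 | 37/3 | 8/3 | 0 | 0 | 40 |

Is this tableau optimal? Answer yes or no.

Every obj-row coefficient is ≥ 0, so the tableau is optimal.

yes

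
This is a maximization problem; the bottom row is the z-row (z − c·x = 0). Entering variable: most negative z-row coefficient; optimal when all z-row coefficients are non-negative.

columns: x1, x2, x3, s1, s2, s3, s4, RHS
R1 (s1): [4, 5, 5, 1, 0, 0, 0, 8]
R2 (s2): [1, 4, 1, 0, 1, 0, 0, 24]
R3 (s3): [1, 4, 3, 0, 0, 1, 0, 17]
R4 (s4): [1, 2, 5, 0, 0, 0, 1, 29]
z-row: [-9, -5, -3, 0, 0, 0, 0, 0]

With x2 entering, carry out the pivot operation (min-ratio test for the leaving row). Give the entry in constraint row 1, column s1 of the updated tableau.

Ratio test on column x2 — row 1: 8/5 = 8/5; row 2: 24/4 = 6; row 3: 17/4 = 17/4; row 4: 29/2 = 29/2. Minimum is 8/5 at row 1 (s1 leaves); pivot element 5.
Divide row 1 by 5; eliminate column x2 from the other rows.
In the new row 1, the s1 entry is the old entry divided by the pivot: 1/5 = 1/5.

1/5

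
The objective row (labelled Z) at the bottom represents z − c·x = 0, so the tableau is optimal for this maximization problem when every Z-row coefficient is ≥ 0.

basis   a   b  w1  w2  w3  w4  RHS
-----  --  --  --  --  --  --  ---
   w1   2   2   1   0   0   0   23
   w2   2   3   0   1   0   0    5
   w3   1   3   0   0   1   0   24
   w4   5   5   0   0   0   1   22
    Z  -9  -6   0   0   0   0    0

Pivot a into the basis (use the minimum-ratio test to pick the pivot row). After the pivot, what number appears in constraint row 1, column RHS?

Ratio test on column a — row 1: 23/2 = 23/2; row 2: 5/2 = 5/2; row 3: 24/1 = 24; row 4: 22/5 = 22/5. Minimum is 5/2 at row 2 (w2 leaves); pivot element 2.
Divide row 2 by 2; eliminate column a from the other rows.
Row 1 update in column RHS: 23 − 2·(5/2) = 18.

18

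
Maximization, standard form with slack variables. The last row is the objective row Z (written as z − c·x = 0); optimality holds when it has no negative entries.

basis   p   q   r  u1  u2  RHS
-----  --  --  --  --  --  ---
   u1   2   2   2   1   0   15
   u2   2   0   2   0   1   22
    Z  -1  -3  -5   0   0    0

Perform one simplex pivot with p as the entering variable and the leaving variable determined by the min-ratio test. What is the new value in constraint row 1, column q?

Ratio test on column p — row 1: 15/2 = 15/2; row 2: 22/2 = 11. Minimum is 15/2 at row 1 (u1 leaves); pivot element 2.
Divide row 1 by 2; eliminate column p from the other rows.
In the new row 1, the q entry is the old entry divided by the pivot: 2/2 = 1.

1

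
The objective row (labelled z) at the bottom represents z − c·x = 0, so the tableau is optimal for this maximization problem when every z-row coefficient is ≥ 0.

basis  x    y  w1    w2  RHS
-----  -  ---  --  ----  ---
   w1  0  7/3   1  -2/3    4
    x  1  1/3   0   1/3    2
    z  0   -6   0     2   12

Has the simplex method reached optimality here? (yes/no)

The z-row has a negative entry -6 in column y, so it is not optimal.

no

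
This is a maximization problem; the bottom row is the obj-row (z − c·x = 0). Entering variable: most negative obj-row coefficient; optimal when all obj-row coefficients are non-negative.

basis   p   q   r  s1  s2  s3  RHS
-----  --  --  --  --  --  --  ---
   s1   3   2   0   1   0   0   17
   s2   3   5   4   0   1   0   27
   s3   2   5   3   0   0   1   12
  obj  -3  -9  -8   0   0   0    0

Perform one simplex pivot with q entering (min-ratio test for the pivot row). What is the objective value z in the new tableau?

Ratio test on column q — row 1: 17/2 = 17/2; row 2: 27/5 = 27/5; row 3: 12/5 = 12/5. Minimum is 12/5 at row 3 (s3 leaves); pivot element 5.
Pivot on row 3; the obj-row RHS becomes 0 − (-9)·(12/5) = 108/5.

108/5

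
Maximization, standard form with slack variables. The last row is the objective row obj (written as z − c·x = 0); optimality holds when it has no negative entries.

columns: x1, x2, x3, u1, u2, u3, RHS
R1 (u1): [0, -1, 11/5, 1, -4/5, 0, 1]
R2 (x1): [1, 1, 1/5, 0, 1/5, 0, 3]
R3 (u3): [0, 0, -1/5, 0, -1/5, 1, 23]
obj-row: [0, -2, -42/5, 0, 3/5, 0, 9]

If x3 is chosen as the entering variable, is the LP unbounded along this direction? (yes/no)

Column x3 has positive entries in row(s) 1, 2, so the ratio test bounds it — not unbounded.

no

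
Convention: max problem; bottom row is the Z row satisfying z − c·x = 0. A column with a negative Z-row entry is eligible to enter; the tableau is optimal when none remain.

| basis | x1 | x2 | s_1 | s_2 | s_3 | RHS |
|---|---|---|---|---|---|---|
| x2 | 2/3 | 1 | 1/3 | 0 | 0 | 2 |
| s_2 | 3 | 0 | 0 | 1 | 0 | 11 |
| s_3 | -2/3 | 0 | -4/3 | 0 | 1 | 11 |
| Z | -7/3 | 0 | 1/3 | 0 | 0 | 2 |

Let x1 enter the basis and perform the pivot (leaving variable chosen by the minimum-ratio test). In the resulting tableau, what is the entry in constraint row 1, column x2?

Ratio test on column x1 — row 1: 2/(2/3) = 3; row 2: 11/3 = 11/3; row 3: entry -2/3 ≤ 0. Minimum is 3 at row 1 (x2 leaves); pivot element 2/3.
Divide row 1 by 2/3; eliminate column x1 from the other rows.
In the new row 1, the x2 entry is the old entry divided by the pivot: 1/(2/3) = 3/2.

3/2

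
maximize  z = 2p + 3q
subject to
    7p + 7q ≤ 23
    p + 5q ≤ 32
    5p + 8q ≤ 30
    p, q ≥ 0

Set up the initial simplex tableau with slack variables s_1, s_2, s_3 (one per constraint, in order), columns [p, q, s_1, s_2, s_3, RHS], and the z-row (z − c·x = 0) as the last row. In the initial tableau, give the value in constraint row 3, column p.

5

Constraint 3 has coefficient 5 on p.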